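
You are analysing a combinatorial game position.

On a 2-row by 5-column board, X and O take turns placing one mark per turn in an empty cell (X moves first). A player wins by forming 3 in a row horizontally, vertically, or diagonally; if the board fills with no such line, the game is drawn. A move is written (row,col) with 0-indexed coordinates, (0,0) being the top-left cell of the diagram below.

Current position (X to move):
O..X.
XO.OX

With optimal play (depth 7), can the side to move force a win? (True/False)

X winning at [O..X./XO.OX]: False

ply 1, X at O..X./XO.OX | (0,1)=-1→OX.X./XO.OX; (0,2)=-1→O.XX./XO.OX; (0,4)=-1→O..XX/XO.OX; (1,2)=+0→O..X./XOXOX*
ply 2, O at O..X./XOXOX | (0,1)=+0→OO.X./XOXOX*; (0,2)=+0→O.OX./XOXOX; (0,4)=+0→O..XO/XOXOX
ply 3, X at OO.X./XOXOX | (0,2)=+0→OOXX./XOXOX*; (0,4)=-1→OO.XX/XOXOX
ply 4, O at OOXX./XOXOX | (0,4)=+0→OOXXO/XOXOX*
ply 5: OOXXO/XOXOX is terminal +0 (X); from O..X./XO.OX depth 7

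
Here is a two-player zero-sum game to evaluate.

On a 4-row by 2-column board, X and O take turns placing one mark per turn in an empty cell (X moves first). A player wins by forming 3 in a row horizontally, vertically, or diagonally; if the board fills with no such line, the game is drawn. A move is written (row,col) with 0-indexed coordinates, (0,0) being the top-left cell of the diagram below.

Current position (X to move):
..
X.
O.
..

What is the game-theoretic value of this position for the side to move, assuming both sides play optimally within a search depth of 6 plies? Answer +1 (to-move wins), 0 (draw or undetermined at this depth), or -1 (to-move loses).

p1 X@[../X./O./..]: (0,0)[X./X./O./..]+0* (0,1)[.X/X./O./..]+0 (1,1)[../XX/O./..]+0 (2,1)[../X./OX/..]+0 (3,0)[../X./O./X.]+0 (3,1)[../X./O./.X]+0
p2 O@[X./X./O./..]: (0,1)[XO/X./O./..]+0* (1,1)[X./XO/O./..]+0 (2,1)[X./X./OO/..]+0 (3,0)[X./X./O./O.]+0 (3,1)[X./X./O./.O]+0
p3 X@[XO/X./O./..]: (1,1)[XO/XX/O./..]+0* (2,1)[XO/X./OX/..]+0 (3,0)[XO/X./O./X.]+0 (3,1)[XO/X./O./.X]+0
p4 O@[XO/XX/O./..]: (2,1)[XO/XX/OO/..]+0* (3,0)[XO/XX/O./O.]+0 (3,1)[XO/XX/O./.O]+0
p5 X@[XO/XX/OO/..]: (3,0)[XO/XX/OO/X.]+0* (3,1)[XO/XX/OO/.X]+0
p6 O@[XO/XX/OO/X.]: (3,1)[XO/XX/OO/XO]+0*
p7 X@[XO/XX/OO/XO] terminal +0; root [../X./O./..] d6

value(../X./O./.., X) = 0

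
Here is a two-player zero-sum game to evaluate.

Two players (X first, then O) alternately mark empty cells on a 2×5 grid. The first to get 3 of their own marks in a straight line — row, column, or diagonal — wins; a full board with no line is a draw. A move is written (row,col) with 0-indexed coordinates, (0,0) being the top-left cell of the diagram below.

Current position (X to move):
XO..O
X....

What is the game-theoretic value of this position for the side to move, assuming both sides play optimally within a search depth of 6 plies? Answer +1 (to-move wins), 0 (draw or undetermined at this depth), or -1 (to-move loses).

[XO..O/X....] X move#1: (0,2):+0/XOX.O/X....*, (0,3):+0/XO.XO/X...., (1,1):+0/XO..O/XX..., (1,2):+0/XO..O/X.X.., (1,3):+0/XO..O/X..X., (1,4):+0/XO..O/X...X
[XOX.O/X....] O move#2: (0,3):+0/XOXOO/X....*, (1,1):+0/XOX.O/XO..., (1,2):+0/XOX.O/X.O.., (1,3):+0/XOX.O/X..O., (1,4):+0/XOX.O/X...O
[XOXOO/X....] X move#3: (1,1):+0/XOXOO/XX...*, (1,2):+0/XOXOO/X.X.., (1,3):+0/XOXOO/X..X., (1,4):+0/XOXOO/X...X
[XOXOO/XX...] O move#4: (1,2):+0/XOXOO/XXO..*, (1,3):-1/XOXOO/XX.O., (1,4):-1/XOXOO/XX..O
[XOXOO/XXO..] X move#5: (1,3):+0/XOXOO/XXOX.*, (1,4):+0/XOXOO/XXO.X
[XOXOO/XXOX.] O move#6: (1,4):+0/XOXOO/XXOXO*
[XOXOO/XXOXO] end (terminal +0, X#7); searched XO..O/X.... to 6

value(XO..O/X...., X) = 0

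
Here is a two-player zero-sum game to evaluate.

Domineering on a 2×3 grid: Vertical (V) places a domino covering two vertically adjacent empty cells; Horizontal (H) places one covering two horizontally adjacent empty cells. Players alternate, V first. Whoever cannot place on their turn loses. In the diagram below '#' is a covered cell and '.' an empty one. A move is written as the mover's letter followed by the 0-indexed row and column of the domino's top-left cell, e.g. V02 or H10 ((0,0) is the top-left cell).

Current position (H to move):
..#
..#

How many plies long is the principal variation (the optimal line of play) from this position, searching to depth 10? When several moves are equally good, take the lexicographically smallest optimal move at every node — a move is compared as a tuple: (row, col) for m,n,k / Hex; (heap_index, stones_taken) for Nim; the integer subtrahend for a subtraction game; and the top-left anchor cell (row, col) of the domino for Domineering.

[..#/..#] H move#1: H00:+1/###/..#*, H10:+1/..#/###
[###/..#] end (terminal -1, V#2); searched ..#/..# to 10

PV length from [..#/..#]: 1 ply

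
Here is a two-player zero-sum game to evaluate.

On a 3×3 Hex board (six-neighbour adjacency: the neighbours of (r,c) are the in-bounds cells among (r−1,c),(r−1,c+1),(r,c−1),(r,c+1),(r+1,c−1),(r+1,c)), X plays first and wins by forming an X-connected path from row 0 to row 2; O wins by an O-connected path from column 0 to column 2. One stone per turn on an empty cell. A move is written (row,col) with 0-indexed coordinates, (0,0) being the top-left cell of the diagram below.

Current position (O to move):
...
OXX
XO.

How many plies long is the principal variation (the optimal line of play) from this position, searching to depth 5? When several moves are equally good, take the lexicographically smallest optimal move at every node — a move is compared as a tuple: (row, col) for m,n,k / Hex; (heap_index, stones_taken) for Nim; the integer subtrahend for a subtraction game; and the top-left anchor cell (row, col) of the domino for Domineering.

p1 O@[.../OXX/XO.]: (0,0)[O../OXX/XO.]-1* (0,1)[.O./OXX/XO.]-1 (0,2)[..O/OXX/XO.]-1 (2,2)[.../OXX/XOO]-1
p2 X@[O../OXX/XO.]: (0,1)[OX./OXX/XO.]+1* (0,2)[O.X/OXX/XO.]+1 (2,2)[O../OXX/XOX]+1
p3 O@[OX./OXX/XO.] terminal -1; root [.../OXX/XO.] d5

PV length from [.../OXX/XO.]: 2 plies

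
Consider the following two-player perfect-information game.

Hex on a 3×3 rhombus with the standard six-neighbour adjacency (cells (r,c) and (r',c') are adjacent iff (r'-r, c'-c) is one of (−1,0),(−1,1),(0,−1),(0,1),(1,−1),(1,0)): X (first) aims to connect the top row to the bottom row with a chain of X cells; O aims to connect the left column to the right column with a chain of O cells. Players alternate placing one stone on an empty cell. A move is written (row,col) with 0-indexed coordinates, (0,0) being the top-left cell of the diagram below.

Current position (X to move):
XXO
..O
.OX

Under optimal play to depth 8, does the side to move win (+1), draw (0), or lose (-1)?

[XXO/..O/.OX] X move#1: (1,0):-1/XXO/X.O/.OX, (1,1):-1/XXO/.XO/.OX, (2,0):+1/XXO/..O/XOX*
[XXO/..O/XOX] O move#2: (1,0):-1/XXO/O.O/XOX*, (1,1):-1/XXO/.OO/XOX
[XXO/O.O/XOX] X move#3: (1,1):+1/XXO/OXO/XOX*
[XXO/OXO/XOX] end (terminal -1, O#4); searched XXO/..O/.OX to 8

value(XXO/..O/.OX, X) = +1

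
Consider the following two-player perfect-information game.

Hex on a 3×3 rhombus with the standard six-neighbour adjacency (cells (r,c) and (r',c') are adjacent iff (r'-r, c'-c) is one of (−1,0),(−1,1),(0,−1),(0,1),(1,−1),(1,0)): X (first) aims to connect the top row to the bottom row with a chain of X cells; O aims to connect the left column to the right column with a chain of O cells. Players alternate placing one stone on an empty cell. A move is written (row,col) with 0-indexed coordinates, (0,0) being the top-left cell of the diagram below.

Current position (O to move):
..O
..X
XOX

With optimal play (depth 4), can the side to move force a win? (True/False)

p1 O@[..O/..X/XOX]: (0,0)[O.O/..X/XOX]-1 (0,1)[.OO/..X/XOX]+1* (1,0)[..O/O.X/XOX]+1 (1,1)[..O/.OX/XOX]-1
p2 X@[.OO/..X/XOX]: (0,0)[XOO/..X/XOX]-1* (1,0)[.OO/X.X/XOX]-1 (1,1)[.OO/.XX/XOX]-1
p3 O@[XOO/..X/XOX]: (1,0)[XOO/O.X/XOX]+1* (1,1)[XOO/.OX/XOX]-1
p4 X@[XOO/O.X/XOX] terminal -1; root [..O/..X/XOX] d4

O winning at [..O/..X/XOX]: True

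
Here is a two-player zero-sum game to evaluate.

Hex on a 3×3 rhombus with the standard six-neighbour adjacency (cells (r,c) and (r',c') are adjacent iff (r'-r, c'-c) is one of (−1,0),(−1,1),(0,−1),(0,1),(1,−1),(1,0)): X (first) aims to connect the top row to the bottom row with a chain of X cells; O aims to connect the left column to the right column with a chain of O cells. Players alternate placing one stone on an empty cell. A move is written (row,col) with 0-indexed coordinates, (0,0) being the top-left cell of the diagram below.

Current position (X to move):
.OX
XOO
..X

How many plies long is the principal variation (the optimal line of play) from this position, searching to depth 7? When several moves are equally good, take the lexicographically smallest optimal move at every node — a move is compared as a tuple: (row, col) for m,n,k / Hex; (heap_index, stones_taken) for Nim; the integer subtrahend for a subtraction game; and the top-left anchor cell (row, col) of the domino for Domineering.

PV length from [.OX/XOO/..X]: 2 plies

[.OX/XOO/..X] X move#1: (0,0):-1/XOX/XOO/..X*, (2,0):-1/.OX/XOO/X.X, (2,1):-1/.OX/XOO/.XX
[XOX/XOO/..X] O move#2: (2,0):+1/XOX/XOO/O.X*, (2,1):-1/XOX/XOO/.OX
[XOX/XOO/O.X] end (terminal -1, X#3); searched .OX/XOO/..X to 7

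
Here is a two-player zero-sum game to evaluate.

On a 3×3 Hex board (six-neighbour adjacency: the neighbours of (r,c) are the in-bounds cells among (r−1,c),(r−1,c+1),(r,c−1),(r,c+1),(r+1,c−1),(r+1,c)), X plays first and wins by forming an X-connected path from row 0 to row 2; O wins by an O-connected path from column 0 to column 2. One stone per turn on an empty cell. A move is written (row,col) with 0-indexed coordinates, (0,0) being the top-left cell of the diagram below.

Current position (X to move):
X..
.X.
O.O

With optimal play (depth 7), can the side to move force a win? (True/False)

ply 1, X at X../.X./O.O | (0,1)=-1→XX./.X./O.O; (0,2)=-1→X.X/.X./O.O; (1,0)=-1→X../XX./O.O; (1,2)=-1→X../.XX/O.O; (2,1)=+1→X../.X./OXO*
ply 2, O at X../.X./OXO | (0,1)=-1→XO./.X./OXO*; (0,2)=-1→X.O/.X./OXO; (1,0)=-1→X../OX./OXO; (1,2)=-1→X../.XO/OXO
ply 3, X at XO./.X./OXO | (0,2)=+1→XOX/.X./OXO*; (1,0)=+1→XO./XX./OXO; (1,2)=+1→XO./.XX/OXO
ply 4: XOX/.X./OXO is terminal -1 (O); from X../.X./O.O depth 7

X winning at [X../.X./O.O]: True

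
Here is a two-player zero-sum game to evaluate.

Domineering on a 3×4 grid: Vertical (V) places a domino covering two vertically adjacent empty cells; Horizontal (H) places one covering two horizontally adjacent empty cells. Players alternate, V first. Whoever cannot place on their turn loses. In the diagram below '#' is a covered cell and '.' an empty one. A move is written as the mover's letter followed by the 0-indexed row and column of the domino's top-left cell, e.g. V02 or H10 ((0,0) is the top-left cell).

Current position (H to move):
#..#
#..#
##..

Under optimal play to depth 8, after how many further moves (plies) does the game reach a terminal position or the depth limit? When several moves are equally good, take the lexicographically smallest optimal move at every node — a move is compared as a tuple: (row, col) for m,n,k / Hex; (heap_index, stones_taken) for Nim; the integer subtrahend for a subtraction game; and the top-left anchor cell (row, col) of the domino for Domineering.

PV length from [#..#/#..#/##..]: 1 ply

ply 1, H at #..#/#..#/##.. | H01=-1→####/#..#/##..; H11=+1→#..#/####/##..*; H22=-1→#..#/#..#/####
ply 2: #..#/####/##.. is terminal -1 (V); from #..#/#..#/##.. depth 8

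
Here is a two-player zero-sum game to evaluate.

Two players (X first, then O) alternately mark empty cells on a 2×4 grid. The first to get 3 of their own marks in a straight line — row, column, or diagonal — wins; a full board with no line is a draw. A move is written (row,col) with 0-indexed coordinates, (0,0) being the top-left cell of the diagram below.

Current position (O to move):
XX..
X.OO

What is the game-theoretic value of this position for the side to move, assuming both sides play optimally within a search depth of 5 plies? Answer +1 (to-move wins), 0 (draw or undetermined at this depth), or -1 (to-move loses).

[XX../X.OO] O move#1: (0,2):+0/XXO./X.OO, (0,3):-1/XX.O/X.OO, (1,1):+1/XX../XOOO*
[XX../XOOO] end (terminal -1, X#2); searched XX../X.OO to 5

value(XX../X.OO, O) = +1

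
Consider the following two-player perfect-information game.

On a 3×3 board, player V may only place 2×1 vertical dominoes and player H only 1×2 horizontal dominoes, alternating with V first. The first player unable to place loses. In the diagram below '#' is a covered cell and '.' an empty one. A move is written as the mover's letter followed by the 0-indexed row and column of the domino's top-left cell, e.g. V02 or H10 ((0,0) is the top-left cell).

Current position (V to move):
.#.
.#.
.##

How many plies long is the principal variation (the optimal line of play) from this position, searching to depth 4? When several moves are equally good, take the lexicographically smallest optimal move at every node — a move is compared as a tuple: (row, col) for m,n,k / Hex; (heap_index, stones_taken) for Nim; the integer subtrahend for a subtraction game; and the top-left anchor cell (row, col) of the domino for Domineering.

PV length from [.#./.#./.##]: 1 ply

ply 1, V at .#./.#./.## | V00=+1→##./##./.##*; V02=+1→.##/.##/.##; V10=+1→.#./##./###
ply 2: ##./##./.## is terminal -1 (H); from .#./.#./.## depth 4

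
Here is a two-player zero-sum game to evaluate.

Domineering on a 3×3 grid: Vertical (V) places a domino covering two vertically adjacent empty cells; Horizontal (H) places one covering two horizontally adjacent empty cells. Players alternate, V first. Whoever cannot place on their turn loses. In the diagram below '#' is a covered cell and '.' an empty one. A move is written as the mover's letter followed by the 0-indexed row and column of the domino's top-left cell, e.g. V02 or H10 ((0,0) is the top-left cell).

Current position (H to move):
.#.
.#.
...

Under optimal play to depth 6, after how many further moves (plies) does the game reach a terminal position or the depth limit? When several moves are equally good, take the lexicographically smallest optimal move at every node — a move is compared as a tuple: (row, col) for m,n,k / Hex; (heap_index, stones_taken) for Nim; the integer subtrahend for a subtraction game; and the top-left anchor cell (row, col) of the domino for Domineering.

PV length from [.#./.#./...]: 2 plies

ply 1, H at .#./.#./... | H20=-1→.#./.#./##.*; H21=-1→.#./.#./.##
ply 2, V at .#./.#./##. | V00=+1→##./##./##.*; V02=+1→.##/.##/##.; V12=+1→.#./.##/###
ply 3: ##./##./##. is terminal -1 (H); from .#./.#./... depth 6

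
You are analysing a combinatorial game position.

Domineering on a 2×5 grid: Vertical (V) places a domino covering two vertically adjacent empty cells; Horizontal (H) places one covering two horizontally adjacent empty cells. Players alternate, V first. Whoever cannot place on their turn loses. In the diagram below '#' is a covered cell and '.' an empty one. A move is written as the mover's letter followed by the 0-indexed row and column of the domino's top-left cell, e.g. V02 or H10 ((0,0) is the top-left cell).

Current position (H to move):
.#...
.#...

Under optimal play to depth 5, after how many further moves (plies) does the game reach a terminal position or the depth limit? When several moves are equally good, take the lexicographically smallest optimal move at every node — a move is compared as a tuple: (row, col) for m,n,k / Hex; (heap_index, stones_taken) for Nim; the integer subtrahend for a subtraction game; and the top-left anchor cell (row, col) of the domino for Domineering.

PV length from [.#.../.#...]: 4 plies

[.#.../.#...] H move#1: H02:-1/.###./.#...*, H03:-1/.#.##/.#..., H12:-1/.#.../.###., H13:-1/.#.../.#.##
[.###./.#...] V move#2: V00:-1/####./##..., V04:+1/.####/.#..#*
[.####/.#..#] H move#3: H12:-1/.####/.####*
[.####/.####] V move#4: V00:+1/#####/#####*
[#####/#####] end (terminal -1, H#5); searched .#.../.#... to 5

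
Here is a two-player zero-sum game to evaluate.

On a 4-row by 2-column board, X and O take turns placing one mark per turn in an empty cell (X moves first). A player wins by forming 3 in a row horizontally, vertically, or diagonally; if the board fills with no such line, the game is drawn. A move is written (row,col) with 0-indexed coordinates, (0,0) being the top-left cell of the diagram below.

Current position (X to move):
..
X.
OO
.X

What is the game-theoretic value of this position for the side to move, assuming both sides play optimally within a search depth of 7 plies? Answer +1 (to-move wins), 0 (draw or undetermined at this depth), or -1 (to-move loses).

value(../X./OO/.X, X) = 0

ply 1, X at ../X./OO/.X | (0,0)=+0→X./X./OO/.X*; (0,1)=+0→.X/X./OO/.X; (1,1)=+0→../XX/OO/.X; (3,0)=+0→../X./OO/XX
ply 2, O at X./X./OO/.X | (0,1)=+0→XO/X./OO/.X*; (1,1)=+0→X./XO/OO/.X; (3,0)=+0→X./X./OO/OX
ply 3, X at XO/X./OO/.X | (1,1)=+0→XO/XX/OO/.X*; (3,0)=-1→XO/X./OO/XX
ply 4, O at XO/XX/OO/.X | (3,0)=+0→XO/XX/OO/OX*
ply 5: XO/XX/OO/OX is terminal +0 (X); from ../X./OO/.X depth 7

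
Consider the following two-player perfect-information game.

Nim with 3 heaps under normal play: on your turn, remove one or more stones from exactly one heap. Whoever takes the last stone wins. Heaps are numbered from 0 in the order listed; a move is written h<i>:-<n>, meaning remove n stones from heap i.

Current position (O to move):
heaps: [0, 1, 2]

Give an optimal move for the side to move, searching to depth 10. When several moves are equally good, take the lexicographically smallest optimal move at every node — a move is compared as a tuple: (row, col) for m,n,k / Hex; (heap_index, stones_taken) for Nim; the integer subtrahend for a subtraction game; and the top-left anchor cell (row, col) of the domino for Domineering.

O's best at [(0,1,2)]: h2:-1

ply 1, O at (0,1,2) | h1:-1=-1→(0,0,2); h2:-1=+1→(0,1,1)*; h2:-2=-1→(0,1,0)
ply 2, X at (0,1,1) | h1:-1=-1→(0,0,1)*; h2:-1=-1→(0,1,0)
ply 3, O at (0,0,1) | h2:-1=+1→(0,0,0)*
ply 4: (0,0,0) is terminal -1 (X); from (0,1,2) depth 10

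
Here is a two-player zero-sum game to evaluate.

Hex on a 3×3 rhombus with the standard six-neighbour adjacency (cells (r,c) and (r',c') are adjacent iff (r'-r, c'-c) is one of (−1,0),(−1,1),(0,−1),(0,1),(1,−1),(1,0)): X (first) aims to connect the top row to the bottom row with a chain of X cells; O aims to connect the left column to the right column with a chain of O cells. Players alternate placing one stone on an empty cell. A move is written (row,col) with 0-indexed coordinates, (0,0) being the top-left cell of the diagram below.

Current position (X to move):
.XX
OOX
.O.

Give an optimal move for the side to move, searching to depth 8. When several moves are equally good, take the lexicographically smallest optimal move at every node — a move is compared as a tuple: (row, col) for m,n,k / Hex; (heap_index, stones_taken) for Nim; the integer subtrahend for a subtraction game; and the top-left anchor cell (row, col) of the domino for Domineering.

X's best at [.XX/OOX/.O.]: (2,2)

p1 X@[.XX/OOX/.O.]: (0,0)[XXX/OOX/.O.]-1 (2,0)[.XX/OOX/XO.]-1 (2,2)[.XX/OOX/.OX]+1*
p2 O@[.XX/OOX/.OX] terminal -1; root [.XX/OOX/.O.] d8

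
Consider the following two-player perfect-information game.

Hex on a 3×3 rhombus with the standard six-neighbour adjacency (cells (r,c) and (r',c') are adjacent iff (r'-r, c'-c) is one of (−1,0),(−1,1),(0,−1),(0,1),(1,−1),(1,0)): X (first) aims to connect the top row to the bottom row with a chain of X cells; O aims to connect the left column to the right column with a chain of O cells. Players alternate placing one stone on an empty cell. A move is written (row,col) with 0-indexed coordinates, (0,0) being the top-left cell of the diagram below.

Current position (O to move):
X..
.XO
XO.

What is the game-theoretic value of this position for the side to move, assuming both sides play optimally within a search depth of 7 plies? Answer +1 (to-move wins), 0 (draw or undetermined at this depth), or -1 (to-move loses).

value(X../.XO/XO., O) = -1

[X../.XO/XO.] O move#1: (0,1):-1/XO./.XO/XO.*, (0,2):-1/X.O/.XO/XO., (1,0):-1/X../OXO/XO., (2,2):-1/X../.XO/XOO
[XO./.XO/XO.] X move#2: (0,2):+1/XOX/.XO/XO.*, (1,0):+1/XO./XXO/XO., (2,2):+1/XO./.XO/XOX
[XOX/.XO/XO.] end (terminal -1, O#3); searched X../.XO/XO. to 7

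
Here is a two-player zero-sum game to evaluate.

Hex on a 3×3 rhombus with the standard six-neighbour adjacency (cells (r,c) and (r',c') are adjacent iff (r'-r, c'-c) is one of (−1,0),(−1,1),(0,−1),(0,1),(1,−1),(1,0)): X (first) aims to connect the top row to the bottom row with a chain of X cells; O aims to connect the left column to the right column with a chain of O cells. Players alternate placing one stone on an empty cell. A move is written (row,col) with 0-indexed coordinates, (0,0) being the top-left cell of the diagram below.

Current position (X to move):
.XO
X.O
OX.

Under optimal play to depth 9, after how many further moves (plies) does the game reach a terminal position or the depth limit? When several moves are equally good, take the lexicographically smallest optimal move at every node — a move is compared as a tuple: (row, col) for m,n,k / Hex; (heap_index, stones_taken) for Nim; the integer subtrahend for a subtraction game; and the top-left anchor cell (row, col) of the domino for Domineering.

p1 X@[.XO/X.O/OX.]: (0,0)[XXO/X.O/OX.]-1 (1,1)[.XO/XXO/OX.]+1* (2,2)[.XO/X.O/OXX]-1
p2 O@[.XO/XXO/OX.] terminal -1; root [.XO/X.O/OX.] d9

PV length from [.XO/X.O/OX.]: 1 ply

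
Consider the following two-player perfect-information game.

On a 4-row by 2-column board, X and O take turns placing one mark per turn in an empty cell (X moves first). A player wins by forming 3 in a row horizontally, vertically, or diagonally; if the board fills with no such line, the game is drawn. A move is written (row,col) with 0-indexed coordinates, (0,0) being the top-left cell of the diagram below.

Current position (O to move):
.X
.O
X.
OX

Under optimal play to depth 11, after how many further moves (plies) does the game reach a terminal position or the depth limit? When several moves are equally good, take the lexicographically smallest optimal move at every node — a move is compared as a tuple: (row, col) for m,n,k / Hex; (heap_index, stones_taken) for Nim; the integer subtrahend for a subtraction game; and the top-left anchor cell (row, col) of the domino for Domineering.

PV length from [.X/.O/X./OX]: 3 plies

[.X/.O/X./OX] O move#1: (0,0):+0/OX/.O/X./OX*, (1,0):+0/.X/OO/X./OX, (2,1):+0/.X/.O/XO/OX
[OX/.O/X./OX] X move#2: (1,0):+0/OX/XO/X./OX*, (2,1):+0/OX/.O/XX/OX
[OX/XO/X./OX] O move#3: (2,1):+0/OX/XO/XO/OX*
[OX/XO/XO/OX] end (terminal +0, X#4); searched .X/.O/X./OX to 11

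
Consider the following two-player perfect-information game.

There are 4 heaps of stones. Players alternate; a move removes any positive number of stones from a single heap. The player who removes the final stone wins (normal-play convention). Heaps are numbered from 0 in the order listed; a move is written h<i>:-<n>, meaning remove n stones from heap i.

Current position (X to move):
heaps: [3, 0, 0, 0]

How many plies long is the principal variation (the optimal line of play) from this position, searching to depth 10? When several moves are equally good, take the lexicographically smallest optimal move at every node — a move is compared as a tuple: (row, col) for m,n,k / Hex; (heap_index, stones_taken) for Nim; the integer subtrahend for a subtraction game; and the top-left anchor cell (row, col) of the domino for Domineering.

ply 1, X at (3,0,0,0) | h0:-1=-1→(2,0,0,0); h0:-2=-1→(1,0,0,0); h0:-3=+1→(0,0,0,0)*
ply 2: (0,0,0,0) is terminal -1 (O); from (3,0,0,0) depth 10

PV length from [(3,0,0,0)]: 1 ply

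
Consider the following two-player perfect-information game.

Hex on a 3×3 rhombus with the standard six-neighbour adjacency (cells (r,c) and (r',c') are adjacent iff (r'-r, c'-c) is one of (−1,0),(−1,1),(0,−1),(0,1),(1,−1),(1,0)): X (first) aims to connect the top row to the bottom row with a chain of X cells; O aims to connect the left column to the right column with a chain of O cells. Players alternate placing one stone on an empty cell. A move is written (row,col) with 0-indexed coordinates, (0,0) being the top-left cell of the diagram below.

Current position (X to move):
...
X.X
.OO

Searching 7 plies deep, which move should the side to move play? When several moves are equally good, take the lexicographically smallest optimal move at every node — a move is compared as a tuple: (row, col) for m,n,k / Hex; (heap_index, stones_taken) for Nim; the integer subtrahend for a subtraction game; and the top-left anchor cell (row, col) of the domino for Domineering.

p1 X@[.../X.X/.OO]: (0,0)[X../X.X/.OO]-1 (0,1)[.X./X.X/.OO]-1 (0,2)[..X/X.X/.OO]-1 (1,1)[.../XXX/.OO]-1 (2,0)[.../X.X/XOO]+1*
p2 O@[.../X.X/XOO]: (0,0)[O../X.X/XOO]-1* (0,1)[.O./X.X/XOO]-1 (0,2)[..O/X.X/XOO]-1 (1,1)[.../XOX/XOO]-1
p3 X@[O../X.X/XOO]: (0,1)[OX./X.X/XOO]+1* (0,2)[O.X/X.X/XOO]+1 (1,1)[O../XXX/XOO]+1
p4 O@[OX./X.X/XOO] terminal -1; root [.../X.X/.OO] d7

X's best at [.../X.X/.OO]: (2,0)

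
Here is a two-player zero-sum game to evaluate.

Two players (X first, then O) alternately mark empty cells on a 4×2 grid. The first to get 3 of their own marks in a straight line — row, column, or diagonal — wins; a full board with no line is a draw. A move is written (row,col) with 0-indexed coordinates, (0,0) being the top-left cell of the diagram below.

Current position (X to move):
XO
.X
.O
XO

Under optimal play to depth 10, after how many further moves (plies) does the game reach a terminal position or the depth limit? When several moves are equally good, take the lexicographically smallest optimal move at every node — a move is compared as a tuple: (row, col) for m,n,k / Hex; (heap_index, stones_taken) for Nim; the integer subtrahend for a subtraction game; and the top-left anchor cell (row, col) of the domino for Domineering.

[XO/.X/.O/XO] X move#1: (1,0):+0/XO/XX/.O/XO*, (2,0):+0/XO/.X/XO/XO
[XO/XX/.O/XO] O move#2: (2,0):+0/XO/XX/OO/XO*
[XO/XX/OO/XO] end (terminal +0, X#3); searched XO/.X/.O/XO to 10

PV length from [XO/.X/.O/XO]: 2 plies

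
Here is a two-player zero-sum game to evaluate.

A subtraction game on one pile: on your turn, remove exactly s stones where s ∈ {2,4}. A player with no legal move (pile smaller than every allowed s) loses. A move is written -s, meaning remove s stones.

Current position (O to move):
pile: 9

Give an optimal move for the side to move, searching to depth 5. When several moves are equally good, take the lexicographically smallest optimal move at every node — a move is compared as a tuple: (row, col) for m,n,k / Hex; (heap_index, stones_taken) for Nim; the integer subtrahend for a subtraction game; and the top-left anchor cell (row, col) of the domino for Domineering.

O's best at [9]: -2

ply 1, O at 9 | -2=+1→7*; -4=-1→5
ply 2, X at 7 | -2=-1→5*; -4=-1→3
ply 3, O at 5 | -2=-1→3; -4=+1→1*
ply 4: 1 is terminal -1 (X); from 9 depth 5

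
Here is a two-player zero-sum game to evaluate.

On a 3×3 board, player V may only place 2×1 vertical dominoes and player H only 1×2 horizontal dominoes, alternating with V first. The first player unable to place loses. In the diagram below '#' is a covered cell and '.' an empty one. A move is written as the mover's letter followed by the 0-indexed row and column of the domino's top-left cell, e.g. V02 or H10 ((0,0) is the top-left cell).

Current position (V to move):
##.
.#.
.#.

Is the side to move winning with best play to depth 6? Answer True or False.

V winning at [##./.#./.#.]: True

p1 V@[##./.#./.#.]: V02[###/.##/.#.]+1* V10[##./##./##.]+1 V12[##./.##/.##]+1
p2 H@[###/.##/.#.] terminal -1; root [##./.#./.#.] d6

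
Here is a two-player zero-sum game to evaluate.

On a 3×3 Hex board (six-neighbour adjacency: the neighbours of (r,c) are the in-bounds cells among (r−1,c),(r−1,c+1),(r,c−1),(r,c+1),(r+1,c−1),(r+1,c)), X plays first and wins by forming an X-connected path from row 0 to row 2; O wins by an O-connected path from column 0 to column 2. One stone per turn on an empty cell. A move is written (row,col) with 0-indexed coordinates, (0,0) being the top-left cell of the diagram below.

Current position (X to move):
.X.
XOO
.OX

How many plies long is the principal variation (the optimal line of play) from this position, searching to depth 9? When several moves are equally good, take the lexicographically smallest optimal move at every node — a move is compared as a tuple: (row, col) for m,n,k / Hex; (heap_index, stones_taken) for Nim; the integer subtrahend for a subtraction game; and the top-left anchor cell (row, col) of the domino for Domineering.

p1 X@[.X./XOO/.OX]: (0,0)[XX./XOO/.OX]-1 (0,2)[.XX/XOO/.OX]-1 (2,0)[.X./XOO/XOX]+1*
p2 O@[.X./XOO/XOX] terminal -1; root [.X./XOO/.OX] d9

PV length from [.X./XOO/.OX]: 1 ply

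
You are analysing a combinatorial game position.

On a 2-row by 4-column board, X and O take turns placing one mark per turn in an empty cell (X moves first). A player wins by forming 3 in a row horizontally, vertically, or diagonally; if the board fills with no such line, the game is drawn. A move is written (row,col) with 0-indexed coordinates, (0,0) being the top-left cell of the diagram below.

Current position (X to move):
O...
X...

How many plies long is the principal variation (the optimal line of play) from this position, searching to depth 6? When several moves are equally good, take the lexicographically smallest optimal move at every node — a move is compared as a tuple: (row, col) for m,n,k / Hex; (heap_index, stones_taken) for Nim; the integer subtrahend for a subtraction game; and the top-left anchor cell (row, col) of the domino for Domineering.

PV length from [O.../X...]: 6 plies

p1 X@[O.../X...]: (0,1)[OX../X...]+0* (0,2)[O.X./X...]+0 (0,3)[O..X/X...]+0 (1,1)[O.../XX..]+0 (1,2)[O.../X.X.]+0 (1,3)[O.../X..X]+0
p2 O@[OX../X...]: (0,2)[OXO./X...]+0* (0,3)[OX.O/X...]+0 (1,1)[OX../XO..]+0 (1,2)[OX../X.O.]+0 (1,3)[OX../X..O]+0
p3 X@[OXO./X...]: (0,3)[OXOX/X...]+0* (1,1)[OXO./XX..]+0 (1,2)[OXO./X.X.]+0 (1,3)[OXO./X..X]+0
p4 O@[OXOX/X...]: (1,1)[OXOX/XO..]+0* (1,2)[OXOX/X.O.]+0 (1,3)[OXOX/X..O]+0
p5 X@[OXOX/XO..]: (1,2)[OXOX/XOX.]+0* (1,3)[OXOX/XO.X]+0
p6 O@[OXOX/XOX.]: (1,3)[OXOX/XOXO]+0*
p7 X@[OXOX/XOXO] terminal +0; root [O.../X...] d6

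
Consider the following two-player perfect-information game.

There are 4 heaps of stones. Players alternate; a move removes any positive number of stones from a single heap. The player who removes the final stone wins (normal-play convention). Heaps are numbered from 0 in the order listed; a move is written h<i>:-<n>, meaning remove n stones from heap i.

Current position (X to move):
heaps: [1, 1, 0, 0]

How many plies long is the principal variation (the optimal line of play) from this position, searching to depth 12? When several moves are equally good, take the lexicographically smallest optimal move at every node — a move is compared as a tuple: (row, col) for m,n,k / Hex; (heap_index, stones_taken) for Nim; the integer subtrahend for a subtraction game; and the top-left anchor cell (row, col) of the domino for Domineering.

[(1,1,0,0)] X move#1: h0:-1:-1/(0,1,0,0)*, h1:-1:-1/(1,0,0,0)
[(0,1,0,0)] O move#2: h1:-1:+1/(0,0,0,0)*
[(0,0,0,0)] end (terminal -1, X#3); searched (1,1,0,0) to 12

PV length from [(1,1,0,0)]: 2 plies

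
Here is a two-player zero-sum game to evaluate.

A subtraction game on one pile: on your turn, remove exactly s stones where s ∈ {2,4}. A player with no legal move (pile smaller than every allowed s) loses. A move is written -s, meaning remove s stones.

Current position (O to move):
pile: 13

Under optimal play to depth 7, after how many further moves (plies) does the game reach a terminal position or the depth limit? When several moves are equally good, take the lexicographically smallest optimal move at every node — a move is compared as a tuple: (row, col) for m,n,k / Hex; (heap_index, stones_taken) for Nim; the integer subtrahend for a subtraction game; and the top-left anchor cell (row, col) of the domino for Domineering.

[13] O move#1: -2:-1/11*, -4:-1/9
[11] X move#2: -2:-1/9, -4:+1/7*
[7] O move#3: -2:-1/5*, -4:-1/3
[5] X move#4: -2:-1/3, -4:+1/1*
[1] end (terminal -1, O#5); searched 13 to 7

PV length from [13]: 4 plies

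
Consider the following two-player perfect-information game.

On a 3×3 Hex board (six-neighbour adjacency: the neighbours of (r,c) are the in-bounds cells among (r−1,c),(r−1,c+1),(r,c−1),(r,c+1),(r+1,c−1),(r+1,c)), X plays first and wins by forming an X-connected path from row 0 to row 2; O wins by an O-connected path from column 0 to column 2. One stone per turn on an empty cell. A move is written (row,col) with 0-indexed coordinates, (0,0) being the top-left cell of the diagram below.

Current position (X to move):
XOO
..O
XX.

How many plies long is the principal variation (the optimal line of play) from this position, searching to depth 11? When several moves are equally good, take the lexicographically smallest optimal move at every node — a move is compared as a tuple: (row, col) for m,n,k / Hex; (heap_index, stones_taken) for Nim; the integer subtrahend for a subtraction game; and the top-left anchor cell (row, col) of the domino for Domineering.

ply 1, X at XOO/..O/XX. | (1,0)=+1→XOO/X.O/XX.*; (1,1)=-1→XOO/.XO/XX.; (2,2)=-1→XOO/..O/XXX
ply 2: XOO/X.O/XX. is terminal -1 (O); from XOO/..O/XX. depth 11

PV length from [XOO/..O/XX.]: 1 ply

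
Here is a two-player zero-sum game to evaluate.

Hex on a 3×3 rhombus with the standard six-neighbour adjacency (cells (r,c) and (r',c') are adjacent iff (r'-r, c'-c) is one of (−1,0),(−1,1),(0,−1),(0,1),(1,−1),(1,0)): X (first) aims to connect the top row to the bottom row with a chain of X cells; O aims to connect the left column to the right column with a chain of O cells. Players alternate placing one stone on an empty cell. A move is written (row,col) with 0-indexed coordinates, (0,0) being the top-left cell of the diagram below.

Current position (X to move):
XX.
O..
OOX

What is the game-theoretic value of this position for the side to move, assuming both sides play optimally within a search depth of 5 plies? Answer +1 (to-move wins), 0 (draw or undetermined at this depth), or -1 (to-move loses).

value(XX./O../OOX, X) = +1

ply 1, X at XX./O../OOX | (0,2)=-1→XXX/O../OOX; (1,1)=-1→XX./OX./OOX; (1,2)=+1→XX./O.X/OOX*
ply 2, O at XX./O.X/OOX | (0,2)=-1→XXO/O.X/OOX*; (1,1)=-1→XX./OOX/OOX
ply 3, X at XXO/O.X/OOX | (1,1)=+1→XXO/OXX/OOX*
ply 4: XXO/OXX/OOX is terminal -1 (O); from XX./O../OOX depth 5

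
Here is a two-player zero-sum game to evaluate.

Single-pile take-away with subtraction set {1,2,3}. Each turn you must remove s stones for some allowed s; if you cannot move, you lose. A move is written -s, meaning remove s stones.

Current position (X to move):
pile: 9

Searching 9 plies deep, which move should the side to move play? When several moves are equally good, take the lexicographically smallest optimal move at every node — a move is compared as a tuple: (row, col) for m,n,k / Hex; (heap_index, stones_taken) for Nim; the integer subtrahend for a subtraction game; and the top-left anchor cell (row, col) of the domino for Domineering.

ply 1, X at 9 | -1=+1→8*; -2=-1→7; -3=-1→6
ply 2, O at 8 | -1=-1→7*; -2=-1→6; -3=-1→5
ply 3, X at 7 | -1=-1→6; -2=-1→5; -3=+1→4*
ply 4, O at 4 | -1=-1→3*; -2=-1→2; -3=-1→1
ply 5, X at 3 | -1=-1→2; -2=-1→1; -3=+1→0*
ply 6: 0 is terminal -1 (O); from 9 depth 9

X's best at [9]: -1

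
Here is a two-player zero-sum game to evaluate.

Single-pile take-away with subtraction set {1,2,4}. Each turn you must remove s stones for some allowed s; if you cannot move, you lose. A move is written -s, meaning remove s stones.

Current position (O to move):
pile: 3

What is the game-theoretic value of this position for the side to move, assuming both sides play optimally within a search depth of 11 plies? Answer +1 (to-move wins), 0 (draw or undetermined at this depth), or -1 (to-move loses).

ply 1, O at 3 | -1=-1→2*; -2=-1→1
ply 2, X at 2 | -1=-1→1; -2=+1→0*
ply 3: 0 is terminal -1 (O); from 3 depth 11

value(3, O) = -1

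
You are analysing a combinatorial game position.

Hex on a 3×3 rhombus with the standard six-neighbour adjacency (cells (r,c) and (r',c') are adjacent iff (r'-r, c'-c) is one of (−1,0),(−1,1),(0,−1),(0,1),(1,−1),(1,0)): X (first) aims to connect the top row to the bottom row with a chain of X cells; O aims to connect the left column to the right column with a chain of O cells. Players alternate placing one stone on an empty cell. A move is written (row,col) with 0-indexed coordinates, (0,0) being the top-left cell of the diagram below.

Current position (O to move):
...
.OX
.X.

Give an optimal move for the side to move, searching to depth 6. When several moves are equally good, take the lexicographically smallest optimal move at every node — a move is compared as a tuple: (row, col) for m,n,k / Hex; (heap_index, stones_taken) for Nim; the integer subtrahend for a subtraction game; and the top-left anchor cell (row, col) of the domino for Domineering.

O's best at [.../.OX/.X.]: (0,2)

p1 O@[.../.OX/.X.]: (0,0)[O../.OX/.X.]-1 (0,1)[.O./.OX/.X.]-1 (0,2)[..O/.OX/.X.]+1* (1,0)[.../OOX/.X.]-1 (2,0)[.../.OX/OX.]-1 (2,2)[.../.OX/.XO]-1
p2 X@[..O/.OX/.X.]: (0,0)[X.O/.OX/.X.]-1* (0,1)[.XO/.OX/.X.]-1 (1,0)[..O/XOX/.X.]-1 (2,0)[..O/.OX/XX.]-1 (2,2)[..O/.OX/.XX]-1
p3 O@[X.O/.OX/.X.]: (0,1)[XOO/.OX/.X.]+1* (1,0)[X.O/OOX/.X.]+1 (2,0)[X.O/.OX/OX.]+1 (2,2)[X.O/.OX/.XO]+1
p4 X@[XOO/.OX/.X.]: (1,0)[XOO/XOX/.X.]-1* (2,0)[XOO/.OX/XX.]-1 (2,2)[XOO/.OX/.XX]-1
p5 O@[XOO/XOX/.X.]: (2,0)[XOO/XOX/OX.]+1* (2,2)[XOO/XOX/.XO]-1
p6 X@[XOO/XOX/OX.] terminal -1; root [.../.OX/.X.] d6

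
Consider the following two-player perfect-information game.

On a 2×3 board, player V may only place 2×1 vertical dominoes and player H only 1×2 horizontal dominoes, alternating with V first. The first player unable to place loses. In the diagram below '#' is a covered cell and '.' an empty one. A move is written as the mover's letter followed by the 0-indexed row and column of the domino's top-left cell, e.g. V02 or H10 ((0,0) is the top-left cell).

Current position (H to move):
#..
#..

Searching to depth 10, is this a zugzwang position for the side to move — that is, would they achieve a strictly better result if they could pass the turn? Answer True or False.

zugzwang(#../#.., H) = False

p1 H@[#../#..]: H01[###/#..]+1* H11[#../###]+1
p2 V@[###/#..] terminal -1; root [#../#..] d10
if H skipped the turn, V would face:
~ p1 V@[#../#..]: V01[##./##.]+1* V02[#.#/#.#]+1
~ p2 H@[##./##.] terminal -1; root [#../#..] d10
compare (H): move=+1 vs pass=-1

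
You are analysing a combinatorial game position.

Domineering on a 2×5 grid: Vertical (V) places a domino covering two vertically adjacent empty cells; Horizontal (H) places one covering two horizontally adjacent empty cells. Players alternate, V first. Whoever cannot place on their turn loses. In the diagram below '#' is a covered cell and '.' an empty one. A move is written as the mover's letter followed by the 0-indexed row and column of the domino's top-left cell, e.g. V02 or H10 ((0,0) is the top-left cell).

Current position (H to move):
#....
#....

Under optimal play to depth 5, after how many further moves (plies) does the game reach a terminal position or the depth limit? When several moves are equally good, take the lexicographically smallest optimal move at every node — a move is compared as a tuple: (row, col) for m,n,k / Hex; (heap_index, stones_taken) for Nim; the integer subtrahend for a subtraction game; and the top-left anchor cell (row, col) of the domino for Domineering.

PV length from [#..../#....]: 3 plies

ply 1, H at #..../#.... | H01=-1→###../#....; H02=+1→#.##./#....*; H03=-1→#..##/#....; H11=-1→#..../###..; H12=+1→#..../#.##.; H13=-1→#..../#..##
ply 2, V at #.##./#.... | V01=-1→####./##...*; V04=-1→#.###/#...#
ply 3, H at ####./##... | H12=-1→####./####.; H13=+1→####./##.##*
ply 4: ####./##.## is terminal -1 (V); from #..../#.... depth 5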